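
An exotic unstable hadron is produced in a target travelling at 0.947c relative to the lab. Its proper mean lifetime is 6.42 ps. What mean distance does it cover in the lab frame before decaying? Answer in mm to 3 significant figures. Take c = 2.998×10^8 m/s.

d ≈ 5.67 mm

γ = 1/√(1 − 0.947²) = 3.1130
Dilated lifetime: Δt = γτ₀ = 3.1130 × 6.42 ps = 19.985 ps
d = vΔt = 0.947c × 19.985 ps = 2.8391×10^8 m/s × 1.9985×10^-11 s = 5.67 mm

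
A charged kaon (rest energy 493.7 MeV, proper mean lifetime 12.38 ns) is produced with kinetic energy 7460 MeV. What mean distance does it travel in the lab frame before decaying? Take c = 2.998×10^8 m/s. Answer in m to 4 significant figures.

d ≈ 59.68 m

γ = 1 + K/(m₀c²) = 1 + 7460/493.7 = 16.1104
β = √(1 − 1/γ²) = 0.998072
Dilated lifetime: γτ₀ = 16.1104 × 12.38 ns = 199.447 ns
d = βc·γτ₀ = 0.998072 × (2.998×10^8 m/s) × 1.99447×10^-7 s = 59.68 m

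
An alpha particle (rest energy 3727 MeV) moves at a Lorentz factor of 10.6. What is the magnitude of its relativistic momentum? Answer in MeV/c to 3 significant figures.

p ≈ 39300 MeV/c

β = √(1 − 1/γ²) = √(1 − 1/10.6²) = 0.99554
p = γβm₀c = 10.6 × 0.99554 × 3727 MeV/c = 39300 MeV/c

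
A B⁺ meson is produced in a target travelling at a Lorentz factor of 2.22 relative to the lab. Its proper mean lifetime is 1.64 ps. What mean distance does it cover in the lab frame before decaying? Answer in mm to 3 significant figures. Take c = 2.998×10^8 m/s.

β = √(1 − 1/γ²) = √(1 − 1/2.22²) = 0.89280
Dilated lifetime: Δt = γτ₀ = 2.22 × 1.64 ps = 3.6408 ps
d = vΔt = 0.89280c × 3.6408 ps = 2.6766×10^8 m/s × 3.6408×10^-12 s = 0.975 mm

d ≈ 0.975 mm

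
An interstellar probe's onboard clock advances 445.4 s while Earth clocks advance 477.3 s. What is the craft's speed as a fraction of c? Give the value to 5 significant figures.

γ = Δt/τ₀ = 477.3/445.4 = 1.071621
β = √(1 − 1/γ²) = √(1 − 1/1.071621²) = 0.35945

β ≈ 0.35945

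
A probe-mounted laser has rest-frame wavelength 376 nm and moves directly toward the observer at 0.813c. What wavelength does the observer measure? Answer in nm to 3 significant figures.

Relativistic Doppler: λ_obs = λ_src √((1−β)/(1+β))
= 376 × √(0.18700/1.8130) = 376 × 0.32116 = 121 nm

λ_obs ≈ 121 nm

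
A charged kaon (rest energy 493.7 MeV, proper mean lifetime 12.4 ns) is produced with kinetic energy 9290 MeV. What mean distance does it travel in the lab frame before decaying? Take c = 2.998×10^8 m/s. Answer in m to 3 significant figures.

d ≈ 73.6 m

γ = 1 + K/(m₀c²) = 1 + 9290/493.7 = 19.817
β = √(1 − 1/γ²) = 0.99873
Dilated lifetime: γτ₀ = 19.817 × 12.4 ns = 245.73 ns
d = βc·γτ₀ = 0.99873 × (2.998×10^8 m/s) × 2.4573×10^-7 s = 73.6 m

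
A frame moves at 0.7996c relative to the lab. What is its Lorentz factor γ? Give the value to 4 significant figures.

γ ≈ 1.665

γ = 1/√(1 − β²) = 1/√(1 − 0.7996²) = 1/√(0.360640) = 1.665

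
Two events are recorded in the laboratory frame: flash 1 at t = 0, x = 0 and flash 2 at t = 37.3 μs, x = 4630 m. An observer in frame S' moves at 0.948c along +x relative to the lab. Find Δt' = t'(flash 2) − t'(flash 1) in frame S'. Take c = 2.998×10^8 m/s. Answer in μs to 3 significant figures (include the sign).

γ = 1/√(1 − 0.948²) = 3.1420
Δt' = γ(Δt − vΔx/c²) = 3.1420 × (37.3 μs − 0.948×4630 m / (2.998×10^8 m/s))
= 3.1420 × (22.659 μs) = 71.2 μs

Δt' ≈ 71.2 μs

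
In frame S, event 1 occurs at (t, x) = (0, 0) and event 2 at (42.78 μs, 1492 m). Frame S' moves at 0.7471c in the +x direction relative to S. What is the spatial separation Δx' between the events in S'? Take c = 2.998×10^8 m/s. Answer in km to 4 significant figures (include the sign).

γ = 1/√(1 − 0.7471²) = 1.50441
Δx' = γ(Δx − vΔt) = 1.50441 × (1492 m − 0.7471×(2.998×10^8 m/s)×42.78×10^-6 s)
= 1.50441 × (-8089.89 m) = -12.17 km

Δx' ≈ -12.17 km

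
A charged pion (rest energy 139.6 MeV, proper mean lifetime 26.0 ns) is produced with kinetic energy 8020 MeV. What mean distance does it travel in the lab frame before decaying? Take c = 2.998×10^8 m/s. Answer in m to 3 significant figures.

γ = 1 + K/(m₀c²) = 1 + 8020/139.6 = 58.450
β = √(1 − 1/γ²) = 0.99985
Dilated lifetime: γτ₀ = 58.450 × 26.0 ns = 1519.7 ns
d = βc·γτ₀ = 0.99985 × (2.998×10^8 m/s) × 1.5197×10^-6 s = 456 m

d ≈ 456 m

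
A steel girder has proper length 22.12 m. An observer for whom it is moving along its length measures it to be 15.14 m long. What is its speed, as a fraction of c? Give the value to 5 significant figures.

β ≈ 0.72906

γ = L₀/L = 22.12/15.14 = 1.461030
β = √(1 − 1/γ²) = 0.72906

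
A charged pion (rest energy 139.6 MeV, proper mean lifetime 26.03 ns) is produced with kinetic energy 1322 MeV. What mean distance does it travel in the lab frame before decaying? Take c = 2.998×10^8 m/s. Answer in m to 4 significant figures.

d ≈ 81.33 m

γ = 1 + K/(m₀c²) = 1 + 1322/139.6 = 10.4699
β = √(1 − 1/γ²) = 0.995428
Dilated lifetime: γτ₀ = 10.4699 × 26.03 ns = 272.532 ns
d = βc·γτ₀ = 0.995428 × (2.998×10^8 m/s) × 2.72532×10^-7 s = 81.33 m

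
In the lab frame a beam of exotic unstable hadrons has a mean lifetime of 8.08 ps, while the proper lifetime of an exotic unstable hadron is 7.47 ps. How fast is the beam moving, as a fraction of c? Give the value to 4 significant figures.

β ≈ 0.3812

γ = Δt/τ₀ = 8.08/7.47 = 1.08166
β = √(1 − 1/γ²) = √(1 − 1/1.08166²) = 0.3812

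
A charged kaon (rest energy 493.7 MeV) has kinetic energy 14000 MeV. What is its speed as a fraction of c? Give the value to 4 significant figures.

β ≈ 0.9994

γ = 1 + K/(m₀c²) = 1 + 14000/493.7 = 29.3573
β = √(1 − 1/γ²) = 0.9994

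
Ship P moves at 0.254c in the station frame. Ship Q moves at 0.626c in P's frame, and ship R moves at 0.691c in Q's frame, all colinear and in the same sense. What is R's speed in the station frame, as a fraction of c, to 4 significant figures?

u ≈ 0.9512c

Compose boost 2: (0.626 + 0.254)/(1 + 0.626×0.254) = 0.8800/1.15900 = 0.759273
Compose boost 3: (0.691 + 0.759273)/(1 + 0.691×0.759273) = 1.45027/1.52466 = 0.9512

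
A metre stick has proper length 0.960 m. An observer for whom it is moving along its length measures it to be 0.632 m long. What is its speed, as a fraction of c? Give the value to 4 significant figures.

β ≈ 0.7527

γ = L₀/L = 0.960/0.632 = 1.51899
β = √(1 − 1/γ²) = 0.7527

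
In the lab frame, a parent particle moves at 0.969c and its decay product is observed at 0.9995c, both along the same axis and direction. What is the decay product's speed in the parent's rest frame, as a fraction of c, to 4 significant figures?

u' ≈ 0.9687c

Inverse velocity addition: u' = (u − v)/(1 − uv/c²)
= (0.9995 − 0.969)/(1 − 0.9995×0.969) = 0.03050/0.0314845 = 0.9687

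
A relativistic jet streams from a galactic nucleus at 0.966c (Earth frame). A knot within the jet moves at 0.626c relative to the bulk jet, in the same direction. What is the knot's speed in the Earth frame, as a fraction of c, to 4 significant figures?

Relativistic velocity addition: u = (u' + v)/(1 + u'v/c²)
= (0.626 + 0.966)/(1 + 0.626×0.966) = 1.592/1.60472 = 0.9921

u ≈ 0.9921c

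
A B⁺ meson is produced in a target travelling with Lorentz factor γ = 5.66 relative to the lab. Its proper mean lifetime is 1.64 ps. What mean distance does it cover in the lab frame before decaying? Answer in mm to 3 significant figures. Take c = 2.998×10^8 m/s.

β = √(1 − 1/γ²) = √(1 − 1/5.66²) = 0.98427
Dilated lifetime: Δt = γτ₀ = 5.66 × 1.64 ps = 9.2824 ps
d = vΔt = 0.98427c × 9.2824 ps = 2.9508×10^8 m/s × 9.2824×10^-12 s = 2.74 mm

d ≈ 2.74 mm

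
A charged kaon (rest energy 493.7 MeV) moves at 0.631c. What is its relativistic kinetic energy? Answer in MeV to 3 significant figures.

γ = 1/√(1 − 0.631²) = 1.2890
K = (γ − 1)m₀c² = (1.2890 − 1) × 493.7 MeV = 0.28902 × 493.7 MeV = 143 MeV

K ≈ 143 MeV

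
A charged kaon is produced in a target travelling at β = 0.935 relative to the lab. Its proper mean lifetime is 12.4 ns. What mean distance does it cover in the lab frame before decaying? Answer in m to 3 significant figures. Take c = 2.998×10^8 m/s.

d ≈ 9.80 m

γ = 1/√(1 − 0.935²) = 2.8197
Dilated lifetime: Δt = γτ₀ = 2.8197 × 12.4 ns = 34.964 ns
d = vΔt = 0.935c × 34.964 ns = 2.8031×10^8 m/s × 3.4964×10^-8 s = 9.80 m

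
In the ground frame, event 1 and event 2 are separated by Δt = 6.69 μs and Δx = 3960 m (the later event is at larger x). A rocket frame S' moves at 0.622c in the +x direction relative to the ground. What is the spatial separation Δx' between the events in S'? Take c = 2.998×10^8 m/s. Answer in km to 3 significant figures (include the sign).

Δx' ≈ 3.46 km

γ = 1/√(1 − 0.622²) = 1.2771
Δx' = γ(Δx − vΔt) = 1.2771 × (3960 m − 0.622×(2.998×10^8 m/s)×6.69×10^-6 s)
= 1.2771 × (2712.5 m) = 3.46 km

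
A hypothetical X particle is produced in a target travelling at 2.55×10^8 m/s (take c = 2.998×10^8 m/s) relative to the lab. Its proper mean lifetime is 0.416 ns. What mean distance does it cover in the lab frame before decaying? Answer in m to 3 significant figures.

β = v/c = 2.55×10^8 / 2.998×10^8 = 0.85057
γ = 1/√(1 − 0.85057²) = 1.9016
Dilated lifetime: Δt = γτ₀ = 1.9016 × 0.416 ns = 0.79108 ns
d = vΔt = 0.85057c × 0.79108 ns = 2.5500×10^8 m/s × 7.9108×10^-10 s = 0.202 m

d ≈ 0.202 m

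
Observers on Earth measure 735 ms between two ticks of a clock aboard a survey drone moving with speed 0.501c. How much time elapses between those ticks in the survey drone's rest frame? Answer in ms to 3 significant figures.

τ₀ ≈ 636 ms

γ = 1/√(1 − 0.501²) = 1.1555
Proper time: τ₀ = Δt/γ = 735/1.1555 = 636 ms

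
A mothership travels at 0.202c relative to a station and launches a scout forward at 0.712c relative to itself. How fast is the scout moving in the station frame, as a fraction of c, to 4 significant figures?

u ≈ 0.7991c

Compose boost 2: (0.712 + 0.202)/(1 + 0.712×0.202) = 0.9140/1.14382 = 0.7991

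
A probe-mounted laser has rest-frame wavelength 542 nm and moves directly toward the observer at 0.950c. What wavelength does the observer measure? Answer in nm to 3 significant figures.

λ_obs ≈ 86.8 nm

Relativistic Doppler: λ_obs = λ_src √((1−β)/(1+β))
= 542 × √(0.050000/1.9500) = 542 × 0.16013 = 86.8 nm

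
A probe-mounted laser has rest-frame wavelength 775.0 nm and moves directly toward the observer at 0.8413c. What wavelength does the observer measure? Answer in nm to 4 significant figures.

λ_obs ≈ 227.5 nm

Relativistic Doppler: λ_obs = λ_src √((1−β)/(1+β))
= 775.0 × √(0.158700/1.84130) = 775.0 × 0.293580 = 227.5 nm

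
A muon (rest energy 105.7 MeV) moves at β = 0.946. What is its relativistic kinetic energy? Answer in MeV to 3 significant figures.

K ≈ 220 MeV

γ = 1/√(1 − 0.946²) = 3.0848
K = (γ − 1)m₀c² = (3.0848 − 1) × 105.7 MeV = 2.0848 × 105.7 MeV = 220 MeV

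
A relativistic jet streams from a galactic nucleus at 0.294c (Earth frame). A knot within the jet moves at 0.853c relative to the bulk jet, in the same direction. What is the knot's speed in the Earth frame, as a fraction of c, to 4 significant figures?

Relativistic velocity addition: u = (u' + v)/(1 + u'v/c²)
= (0.853 + 0.294)/(1 + 0.853×0.294) = 1.147/1.25078 = 0.9170

u ≈ 0.9170c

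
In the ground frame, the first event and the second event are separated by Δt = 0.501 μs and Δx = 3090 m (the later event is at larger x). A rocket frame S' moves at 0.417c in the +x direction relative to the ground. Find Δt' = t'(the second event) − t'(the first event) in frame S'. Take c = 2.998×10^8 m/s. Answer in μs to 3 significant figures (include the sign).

γ = 1/√(1 − 0.417²) = 1.1002
Δt' = γ(Δt − vΔx/c²) = 1.1002 × (0.501 μs − 0.417×3090 m / (2.998×10^8 m/s))
= 1.1002 × (-3.7970 μs) = -4.18 μs

Δt' ≈ -4.18 μs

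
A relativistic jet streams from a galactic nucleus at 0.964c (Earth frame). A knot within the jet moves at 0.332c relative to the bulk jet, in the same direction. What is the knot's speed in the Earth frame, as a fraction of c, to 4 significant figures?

u ≈ 0.9818c

Relativistic velocity addition: u = (u' + v)/(1 + u'v/c²)
= (0.332 + 0.964)/(1 + 0.332×0.964) = 1.296/1.32005 = 0.9818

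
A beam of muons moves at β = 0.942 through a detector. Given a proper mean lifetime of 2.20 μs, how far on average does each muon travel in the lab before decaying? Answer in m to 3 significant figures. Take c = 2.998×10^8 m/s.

d ≈ 1850 m

γ = 1/√(1 − 0.942²) = 2.9796
Dilated lifetime: Δt = γτ₀ = 2.9796 × 2.20 μs = 6.5552 μs
d = vΔt = 0.942c × 6.5552 μs = 2.8241×10^8 m/s × 6.5552×10^-6 s = 1850 m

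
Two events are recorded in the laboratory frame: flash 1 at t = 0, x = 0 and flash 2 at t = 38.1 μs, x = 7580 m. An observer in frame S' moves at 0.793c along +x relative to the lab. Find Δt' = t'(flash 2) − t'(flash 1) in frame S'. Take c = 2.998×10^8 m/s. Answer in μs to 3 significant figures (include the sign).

γ = 1/√(1 − 0.793²) = 1.6414
Δt' = γ(Δt − vΔx/c²) = 1.6414 × (38.1 μs − 0.793×7580 m / (2.998×10^8 m/s))
= 1.6414 × (18.050 μs) = 29.6 μs

Δt' ≈ 29.6 μs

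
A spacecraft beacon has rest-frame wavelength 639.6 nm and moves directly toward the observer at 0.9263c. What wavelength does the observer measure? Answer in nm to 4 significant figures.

Relativistic Doppler: λ_obs = λ_src √((1−β)/(1+β))
= 639.6 × √(0.0737000/1.92630) = 639.6 × 0.195601 = 125.1 nm

λ_obs ≈ 125.1 nm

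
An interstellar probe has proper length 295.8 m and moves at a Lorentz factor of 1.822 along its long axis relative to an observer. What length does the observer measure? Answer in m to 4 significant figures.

L ≈ 162.3 m

γ = 1.822 (given)
Length contraction: L = L₀/γ = 295.8/1.822 = 162.3 m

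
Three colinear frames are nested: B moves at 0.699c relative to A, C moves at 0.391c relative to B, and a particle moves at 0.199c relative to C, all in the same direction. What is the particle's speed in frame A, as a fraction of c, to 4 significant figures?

u ≈ 0.9015c

Compose boost 2: (0.391 + 0.699)/(1 + 0.391×0.699) = 1.090/1.27331 = 0.856037
Compose boost 3: (0.199 + 0.856037)/(1 + 0.199×0.856037) = 1.05504/1.17035 = 0.9015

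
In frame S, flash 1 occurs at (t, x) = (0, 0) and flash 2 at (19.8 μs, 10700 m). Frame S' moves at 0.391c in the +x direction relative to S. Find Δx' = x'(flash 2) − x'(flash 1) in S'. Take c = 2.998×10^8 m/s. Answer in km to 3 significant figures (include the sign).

γ = 1/√(1 − 0.391²) = 1.0865
Δx' = γ(Δx − vΔt) = 1.0865 × (10700 m − 0.391×(2.998×10^8 m/s)×19.8×10^-6 s)
= 1.0865 × (8379.0 m) = 9.10 km

Δx' ≈ 9.10 km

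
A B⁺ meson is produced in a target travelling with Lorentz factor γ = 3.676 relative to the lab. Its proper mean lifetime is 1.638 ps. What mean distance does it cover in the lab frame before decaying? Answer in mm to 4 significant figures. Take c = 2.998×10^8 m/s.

β = √(1 − 1/γ²) = √(1 − 1/3.676²) = 0.962287
Dilated lifetime: Δt = γτ₀ = 3.676 × 1.638 ps = 6.02129 ps
d = vΔt = 0.962287c × 6.02129 ps = 2.88494×10^8 m/s × 6.02129×10^-12 s = 1.737 mm

d ≈ 1.737 mm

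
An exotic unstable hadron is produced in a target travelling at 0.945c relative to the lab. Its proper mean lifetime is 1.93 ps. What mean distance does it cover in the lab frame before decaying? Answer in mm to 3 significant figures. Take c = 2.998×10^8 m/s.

d ≈ 1.67 mm

γ = 1/√(1 − 0.945²) = 3.0574
Dilated lifetime: Δt = γτ₀ = 3.0574 × 1.93 ps = 5.9009 ps
d = vΔt = 0.945c × 5.9009 ps = 2.8331×10^8 m/s × 5.9009×10^-12 s = 1.67 mm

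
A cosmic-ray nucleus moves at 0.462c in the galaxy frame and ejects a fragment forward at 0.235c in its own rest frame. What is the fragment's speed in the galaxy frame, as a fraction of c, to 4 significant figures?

Compose boost 2: (0.235 + 0.462)/(1 + 0.235×0.462) = 0.6970/1.10857 = 0.6287

u ≈ 0.6287c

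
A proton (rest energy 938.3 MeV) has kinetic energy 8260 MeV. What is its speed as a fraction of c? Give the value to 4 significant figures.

γ = 1 + K/(m₀c²) = 1 + 8260/938.3 = 9.80315
β = √(1 − 1/γ²) = 0.9948

β ≈ 0.9948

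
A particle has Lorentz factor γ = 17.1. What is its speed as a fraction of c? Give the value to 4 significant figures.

β = √(1 − 1/γ²) = √(1 − 1/17.1²) = √(0.996580) = 0.9983

β ≈ 0.9983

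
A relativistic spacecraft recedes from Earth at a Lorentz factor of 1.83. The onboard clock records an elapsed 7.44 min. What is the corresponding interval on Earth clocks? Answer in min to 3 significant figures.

γ = 1.83 (given)
Time dilation: Δt = γτ₀ = 1.83 × 7.44 min = 13.6 min

Δt ≈ 13.6 min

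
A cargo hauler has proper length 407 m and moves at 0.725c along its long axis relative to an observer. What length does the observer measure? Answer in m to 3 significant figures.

γ = 1/√(1 − 0.725²) = 1.4519
Length contraction: L = L₀/γ = 407/1.4519 = 280 m

L ≈ 280 m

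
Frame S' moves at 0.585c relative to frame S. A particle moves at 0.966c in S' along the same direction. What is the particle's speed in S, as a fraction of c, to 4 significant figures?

Relativistic velocity addition: u = (u' + v)/(1 + u'v/c²)
= (0.966 + 0.585)/(1 + 0.966×0.585) = 1.551/1.56511 = 0.9910

u ≈ 0.9910c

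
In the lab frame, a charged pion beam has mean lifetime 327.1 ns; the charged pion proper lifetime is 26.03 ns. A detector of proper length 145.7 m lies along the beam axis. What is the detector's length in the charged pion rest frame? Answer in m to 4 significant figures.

L ≈ 11.59 m

Time dilation ⇒ γ = Δt/τ₀ = 327.1/26.03 = 12.5663
Length contraction: L = L₀/γ = 145.7/12.5663 = 11.59 m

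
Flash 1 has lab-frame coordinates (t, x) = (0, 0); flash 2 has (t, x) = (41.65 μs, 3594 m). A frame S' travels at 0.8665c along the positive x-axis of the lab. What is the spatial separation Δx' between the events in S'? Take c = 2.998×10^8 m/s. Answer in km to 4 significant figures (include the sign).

γ = 1/√(1 − 0.8665²) = 2.00330
Δx' = γ(Δx − vΔt) = 2.00330 × (3594 m − 0.8665×(2.998×10^8 m/s)×41.65×10^-6 s)
= 2.00330 × (-7225.70 m) = -14.48 km

Δx' ≈ -14.48 km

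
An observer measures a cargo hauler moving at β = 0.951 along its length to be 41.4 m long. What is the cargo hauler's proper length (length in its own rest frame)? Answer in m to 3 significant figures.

γ = 1/√(1 − 0.951²) = 3.2342
L₀ = γL = 3.2342 × 41.4 = 134 m

L₀ ≈ 134 m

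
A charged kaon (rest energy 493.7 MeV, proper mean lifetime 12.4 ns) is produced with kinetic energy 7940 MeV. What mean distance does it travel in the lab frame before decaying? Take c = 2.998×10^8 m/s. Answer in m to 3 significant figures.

γ = 1 + K/(m₀c²) = 1 + 7940/493.7 = 17.083
β = √(1 − 1/γ²) = 0.99829
Dilated lifetime: γτ₀ = 17.083 × 12.4 ns = 211.82 ns
d = βc·γτ₀ = 0.99829 × (2.998×10^8 m/s) × 2.1182×10^-7 s = 63.4 m

d ≈ 63.4 m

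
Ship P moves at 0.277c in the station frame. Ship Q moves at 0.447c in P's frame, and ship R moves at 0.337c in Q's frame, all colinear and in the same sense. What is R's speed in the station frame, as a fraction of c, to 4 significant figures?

Compose boost 2: (0.447 + 0.277)/(1 + 0.447×0.277) = 0.7240/1.12382 = 0.644232
Compose boost 3: (0.337 + 0.644232)/(1 + 0.337×0.644232) = 0.981232/1.21711 = 0.8062

u ≈ 0.8062c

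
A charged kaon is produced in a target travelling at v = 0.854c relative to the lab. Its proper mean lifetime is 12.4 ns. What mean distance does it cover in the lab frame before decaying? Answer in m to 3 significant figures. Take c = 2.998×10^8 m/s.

γ = 1/√(1 − 0.854²) = 1.9221
Dilated lifetime: Δt = γτ₀ = 1.9221 × 12.4 ns = 23.834 ns
d = vΔt = 0.854c × 23.834 ns = 2.5603×10^8 m/s × 2.3834×10^-8 s = 6.10 m

d ≈ 6.10 m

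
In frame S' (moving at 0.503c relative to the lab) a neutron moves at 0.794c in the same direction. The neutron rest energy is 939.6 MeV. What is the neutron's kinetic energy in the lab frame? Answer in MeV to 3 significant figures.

K ≈ 1560 MeV

u_lab = (0.794 + 0.503)/(1 + 0.794×0.503) = 0.926838
γ = 1/√(1 − 0.926838²) = 2.6634
K = (γ − 1)m₀c² = (2.6634 − 1) × 939.6 = 1.6634 × 939.6 = 1560 MeV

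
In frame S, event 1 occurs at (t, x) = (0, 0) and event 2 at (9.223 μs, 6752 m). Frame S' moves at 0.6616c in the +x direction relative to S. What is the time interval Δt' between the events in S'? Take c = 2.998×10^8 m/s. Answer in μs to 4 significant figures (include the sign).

Δt' ≈ -7.571 μs

γ = 1/√(1 − 0.6616²) = 1.33359
Δt' = γ(Δt − vΔx/c²) = 1.33359 × (9.223 μs − 0.6616×6752 m / (2.998×10^8 m/s))
= 1.33359 × (-5.67734 μs) = -7.571 μs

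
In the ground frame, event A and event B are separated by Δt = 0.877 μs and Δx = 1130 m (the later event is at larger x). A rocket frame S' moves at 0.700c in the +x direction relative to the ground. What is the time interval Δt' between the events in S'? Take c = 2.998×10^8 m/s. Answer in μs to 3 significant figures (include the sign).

Δt' ≈ -2.47 μs

γ = 1/√(1 − 0.700²) = 1.4003
Δt' = γ(Δt − vΔx/c²) = 1.4003 × (0.877 μs − 0.700×1130 m / (2.998×10^8 m/s))
= 1.4003 × (-1.7614 μs) = -2.47 μs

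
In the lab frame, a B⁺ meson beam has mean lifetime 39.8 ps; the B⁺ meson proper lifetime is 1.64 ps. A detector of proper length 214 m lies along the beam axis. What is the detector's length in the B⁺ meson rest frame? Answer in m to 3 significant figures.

L ≈ 8.82 m

Time dilation ⇒ γ = Δt/τ₀ = 39.8/1.64 = 24.268
Length contraction: L = L₀/γ = 214/24.268 = 8.82 m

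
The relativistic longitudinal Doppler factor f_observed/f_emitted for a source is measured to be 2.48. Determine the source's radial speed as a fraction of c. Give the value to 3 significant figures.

f_obs/f_src = √((1+β)/(1−β)) = 2.48  ⇒  (1+β)/(1−β) = 6.1504
β = |1 − D²|/(1 + D²) = |1 − 6.1504|/(1 + 6.1504) = 0.720

β ≈ 0.720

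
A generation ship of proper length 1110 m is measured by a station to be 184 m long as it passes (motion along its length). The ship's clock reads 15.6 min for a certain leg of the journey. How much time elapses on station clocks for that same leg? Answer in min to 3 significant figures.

Length contraction ⇒ γ = L₀/L = 1110/184 = 6.0326
Time dilation: Δt = γτ₀ = 6.0326 × 15.6 min = 94.1 min

Δt ≈ 94.1 min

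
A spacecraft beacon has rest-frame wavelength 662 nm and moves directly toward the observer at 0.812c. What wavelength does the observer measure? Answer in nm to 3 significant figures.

Relativistic Doppler: λ_obs = λ_src √((1−β)/(1+β))
= 662 × √(0.18800/1.8120) = 662 × 0.32211 = 213 nm

λ_obs ≈ 213 nm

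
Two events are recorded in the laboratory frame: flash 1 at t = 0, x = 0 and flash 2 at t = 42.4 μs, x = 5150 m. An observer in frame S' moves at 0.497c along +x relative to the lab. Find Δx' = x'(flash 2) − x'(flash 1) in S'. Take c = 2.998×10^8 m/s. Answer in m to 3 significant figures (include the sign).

Δx' ≈ -1350 m

γ = 1/√(1 − 0.497²) = 1.1524
Δx' = γ(Δx − vΔt) = 1.1524 × (5150 m − 0.497×(2.998×10^8 m/s)×42.4×10^-6 s)
= 1.1524 × (-1167.6 m) = -1350 m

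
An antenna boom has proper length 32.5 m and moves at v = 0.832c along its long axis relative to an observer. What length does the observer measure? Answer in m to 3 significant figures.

γ = 1/√(1 − 0.832²) = 1.8025
Length contraction: L = L₀/γ = 32.5/1.8025 = 18.0 m

L ≈ 18.0 m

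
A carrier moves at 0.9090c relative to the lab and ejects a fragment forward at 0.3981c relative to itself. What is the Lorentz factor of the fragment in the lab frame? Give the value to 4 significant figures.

γ ≈ 3.562

u_lab = (0.3981 + 0.9090)/(1 + 0.3981×0.9090) = 1.3071/1.361873 = 0.9597812
γ = 1/√(1 − 0.9597812²) = 3.562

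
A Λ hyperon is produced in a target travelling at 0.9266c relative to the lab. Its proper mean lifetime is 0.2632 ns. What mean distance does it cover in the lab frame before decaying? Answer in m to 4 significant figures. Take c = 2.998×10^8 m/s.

γ = 1/√(1 − 0.9266²) = 2.65923
Dilated lifetime: Δt = γτ₀ = 2.65923 × 0.2632 ns = 0.699910 ns
d = vΔt = 0.9266c × 0.699910 ns = 2.77795×10^8 m/s × 6.99910×10^-10 s = 0.1944 m

d ≈ 0.1944 m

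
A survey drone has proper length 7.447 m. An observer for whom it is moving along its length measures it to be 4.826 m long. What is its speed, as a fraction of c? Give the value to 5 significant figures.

β ≈ 0.76160

γ = L₀/L = 7.447/4.826 = 1.543100
β = √(1 − 1/γ²) = 0.76160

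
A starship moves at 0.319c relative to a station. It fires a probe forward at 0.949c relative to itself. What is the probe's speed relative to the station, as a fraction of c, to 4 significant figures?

u ≈ 0.9733c

Relativistic velocity addition: u = (u' + v)/(1 + u'v/c²)
= (0.949 + 0.319)/(1 + 0.949×0.319) = 1.268/1.30273 = 0.9733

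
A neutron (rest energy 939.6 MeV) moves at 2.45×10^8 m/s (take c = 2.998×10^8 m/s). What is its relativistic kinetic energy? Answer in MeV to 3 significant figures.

K ≈ 691 MeV

β = v/c = 2.45×10^8 / 2.998×10^8 = 0.81721
γ = 1/√(1 − 0.81721²) = 1.7351
K = (γ − 1)m₀c² = (1.7351 − 1) × 939.6 MeV = 0.73509 × 939.6 MeV = 691 MeV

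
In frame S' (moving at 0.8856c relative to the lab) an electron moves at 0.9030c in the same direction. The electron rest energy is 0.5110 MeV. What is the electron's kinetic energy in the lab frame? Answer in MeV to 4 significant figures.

K ≈ 4.098 MeV

u_lab = (0.9030 + 0.8856)/(1 + 0.9030×0.8856) = 0.9938341
γ = 1/√(1 − 0.9938341²) = 9.01896
K = (γ − 1)m₀c² = (9.01896 − 1) × 0.5110 = 8.01896 × 0.5110 = 4.098 MeV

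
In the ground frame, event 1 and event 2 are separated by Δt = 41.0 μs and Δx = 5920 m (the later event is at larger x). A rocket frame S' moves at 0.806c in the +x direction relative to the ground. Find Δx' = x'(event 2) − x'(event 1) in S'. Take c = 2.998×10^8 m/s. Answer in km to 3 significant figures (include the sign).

Δx' ≈ -6.74 km

γ = 1/√(1 − 0.806²) = 1.6894
Δx' = γ(Δx − vΔt) = 1.6894 × (5920 m − 0.806×(2.998×10^8 m/s)×41.0×10^-6 s)
= 1.6894 × (-3987.2 m) = -6.74 km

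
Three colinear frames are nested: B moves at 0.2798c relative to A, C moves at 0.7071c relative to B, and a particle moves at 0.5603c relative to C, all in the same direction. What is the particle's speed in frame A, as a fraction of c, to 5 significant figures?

Compose boost 2: (0.7071 + 0.2798)/(1 + 0.7071×0.2798) = 0.98690/1.197847 = 0.8238952
Compose boost 3: (0.5603 + 0.8238952)/(1 + 0.5603×0.8238952) = 1.384195/1.461628 = 0.94702

u ≈ 0.94702c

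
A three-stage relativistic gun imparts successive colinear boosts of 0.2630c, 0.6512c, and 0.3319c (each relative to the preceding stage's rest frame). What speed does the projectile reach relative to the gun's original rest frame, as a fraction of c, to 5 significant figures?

Compose boost 2: (0.6512 + 0.2630)/(1 + 0.6512×0.2630) = 0.91420/1.171266 = 0.7805232
Compose boost 3: (0.3319 + 0.7805232)/(1 + 0.3319×0.7805232) = 1.112423/1.259056 = 0.88354

u ≈ 0.88354c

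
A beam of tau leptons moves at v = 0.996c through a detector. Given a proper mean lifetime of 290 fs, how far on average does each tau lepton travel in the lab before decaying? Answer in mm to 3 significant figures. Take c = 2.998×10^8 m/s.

γ = 1/√(1 − 0.996²) = 11.192
Dilated lifetime: Δt = γτ₀ = 11.192 × 290 fs = 3245.5 fs
d = vΔt = 0.996c × 3245.5 fs = 2.9860×10^8 m/s × 3.2455×10^-12 s = 0.969 mm

d ≈ 0.969 mm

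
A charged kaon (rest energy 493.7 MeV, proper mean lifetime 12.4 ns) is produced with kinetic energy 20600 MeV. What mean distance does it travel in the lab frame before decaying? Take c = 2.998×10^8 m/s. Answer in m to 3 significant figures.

d ≈ 159 m

γ = 1 + K/(m₀c²) = 1 + 20600/493.7 = 42.726
β = √(1 − 1/γ²) = 0.99973
Dilated lifetime: γτ₀ = 42.726 × 12.4 ns = 529.80 ns
d = βc·γτ₀ = 0.99973 × (2.998×10^8 m/s) × 5.2980×10^-7 s = 159 m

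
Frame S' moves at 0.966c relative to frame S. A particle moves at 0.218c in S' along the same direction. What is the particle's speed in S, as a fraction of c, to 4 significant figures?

Relativistic velocity addition: u = (u' + v)/(1 + u'v/c²)
= (0.218 + 0.966)/(1 + 0.218×0.966) = 1.184/1.21059 = 0.9780

u ≈ 0.9780c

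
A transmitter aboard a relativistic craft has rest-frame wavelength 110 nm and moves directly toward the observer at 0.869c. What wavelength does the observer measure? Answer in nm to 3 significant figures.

Relativistic Doppler: λ_obs = λ_src √((1−β)/(1+β))
= 110 × √(0.13100/1.8690) = 110 × 0.26475 = 29.1 nm

λ_obs ≈ 29.1 nm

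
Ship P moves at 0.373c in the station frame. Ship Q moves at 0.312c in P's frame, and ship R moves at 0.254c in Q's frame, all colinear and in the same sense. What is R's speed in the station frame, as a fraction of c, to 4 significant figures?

Compose boost 2: (0.312 + 0.373)/(1 + 0.312×0.373) = 0.6850/1.11638 = 0.613593
Compose boost 3: (0.254 + 0.613593)/(1 + 0.254×0.613593) = 0.867593/1.15585 = 0.7506

u ≈ 0.7506c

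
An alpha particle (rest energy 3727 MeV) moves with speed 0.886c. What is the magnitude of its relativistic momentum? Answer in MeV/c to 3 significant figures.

γ = 1/√(1 − 0.886²) = 2.1566
p = γβm₀c = 2.1566 × 0.886 × 3727 MeV/c = 7120 MeV/c

p ≈ 7120 MeV/c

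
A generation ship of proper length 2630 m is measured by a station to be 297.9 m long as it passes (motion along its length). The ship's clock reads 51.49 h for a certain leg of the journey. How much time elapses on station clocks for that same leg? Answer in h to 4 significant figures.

Δt ≈ 454.6 h

Length contraction ⇒ γ = L₀/L = 2630/297.9 = 8.82847
Time dilation: Δt = γτ₀ = 8.82847 × 51.49 h = 454.6 h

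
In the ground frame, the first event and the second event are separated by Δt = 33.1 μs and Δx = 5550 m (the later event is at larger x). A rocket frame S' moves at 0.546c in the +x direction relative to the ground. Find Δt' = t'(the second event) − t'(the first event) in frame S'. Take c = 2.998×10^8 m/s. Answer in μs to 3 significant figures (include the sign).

Δt' ≈ 27.4 μs

γ = 1/√(1 − 0.546²) = 1.1936
Δt' = γ(Δt − vΔx/c²) = 1.1936 × (33.1 μs − 0.546×5550 m / (2.998×10^8 m/s))
= 1.1936 × (22.992 μs) = 27.4 μs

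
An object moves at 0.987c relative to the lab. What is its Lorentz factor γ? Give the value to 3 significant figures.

γ = 1/√(1 − β²) = 1/√(1 − 0.987²) = 1/√(0.025831) = 6.22

γ ≈ 6.22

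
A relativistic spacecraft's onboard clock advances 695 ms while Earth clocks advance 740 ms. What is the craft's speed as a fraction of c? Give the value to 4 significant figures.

β ≈ 0.3434

γ = Δt/τ₀ = 740/695 = 1.06475
β = √(1 − 1/γ²) = √(1 − 1/1.06475²) = 0.3434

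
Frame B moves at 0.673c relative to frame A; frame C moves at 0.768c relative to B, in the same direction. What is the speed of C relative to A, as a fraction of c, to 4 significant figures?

u ≈ 0.9500c

Compose boost 2: (0.768 + 0.673)/(1 + 0.768×0.673) = 1.441/1.51686 = 0.9500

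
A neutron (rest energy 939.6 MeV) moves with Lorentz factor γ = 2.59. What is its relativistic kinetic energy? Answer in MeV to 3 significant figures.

K ≈ 1490 MeV

γ = 2.59 (given)
K = (γ − 1)m₀c² = (2.59 − 1) × 939.6 MeV = 1.5900 × 939.6 MeV = 1490 MeV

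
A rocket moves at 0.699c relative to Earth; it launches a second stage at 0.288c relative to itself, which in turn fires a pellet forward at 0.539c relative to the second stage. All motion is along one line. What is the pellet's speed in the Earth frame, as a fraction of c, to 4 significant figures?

u ≈ 0.9430c

Compose boost 2: (0.288 + 0.699)/(1 + 0.288×0.699) = 0.9870/1.20131 = 0.821602
Compose boost 3: (0.539 + 0.821602)/(1 + 0.539×0.821602) = 1.36060/1.44284 = 0.9430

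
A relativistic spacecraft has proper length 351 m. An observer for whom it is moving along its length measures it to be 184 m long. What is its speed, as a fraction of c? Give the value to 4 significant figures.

β ≈ 0.8516

γ = L₀/L = 351/184 = 1.90761
β = √(1 − 1/γ²) = 0.8516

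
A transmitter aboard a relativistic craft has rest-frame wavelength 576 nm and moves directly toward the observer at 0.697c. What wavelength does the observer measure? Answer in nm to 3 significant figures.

Relativistic Doppler: λ_obs = λ_src √((1−β)/(1+β))
= 576 × √(0.30300/1.6970) = 576 × 0.42255 = 243 nm

λ_obs ≈ 243 nm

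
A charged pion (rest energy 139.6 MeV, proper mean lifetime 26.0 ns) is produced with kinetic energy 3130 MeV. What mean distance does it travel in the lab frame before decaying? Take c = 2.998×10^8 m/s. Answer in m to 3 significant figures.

γ = 1 + K/(m₀c²) = 1 + 3130/139.6 = 23.421
β = √(1 − 1/γ²) = 0.99909
Dilated lifetime: γτ₀ = 23.421 × 26.0 ns = 608.95 ns
d = βc·γτ₀ = 0.99909 × (2.998×10^8 m/s) × 6.0895×10^-7 s = 182 m

d ≈ 182 m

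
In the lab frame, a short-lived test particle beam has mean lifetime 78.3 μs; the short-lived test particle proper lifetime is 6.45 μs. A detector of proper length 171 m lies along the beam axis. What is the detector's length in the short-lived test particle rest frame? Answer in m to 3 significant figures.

L ≈ 14.1 m

Time dilation ⇒ γ = Δt/τ₀ = 78.3/6.45 = 12.140
Length contraction: L = L₀/γ = 171/12.140 = 14.1 m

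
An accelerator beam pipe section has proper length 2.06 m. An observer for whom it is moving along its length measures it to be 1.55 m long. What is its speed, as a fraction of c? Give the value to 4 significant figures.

β ≈ 0.6587

γ = L₀/L = 2.06/1.55 = 1.32903
β = √(1 − 1/γ²) = 0.6587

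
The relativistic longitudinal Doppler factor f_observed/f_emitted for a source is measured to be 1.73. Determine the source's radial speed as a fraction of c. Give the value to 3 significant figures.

β ≈ 0.499

f_obs/f_src = √((1+β)/(1−β)) = 1.73  ⇒  (1+β)/(1−β) = 2.9929
β = |1 − D²|/(1 + D²) = |1 − 2.9929|/(1 + 2.9929) = 0.499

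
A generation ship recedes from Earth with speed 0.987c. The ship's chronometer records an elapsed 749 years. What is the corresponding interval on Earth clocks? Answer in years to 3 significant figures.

Δt ≈ 4660 years

γ = 1/√(1 − 0.987²) = 6.2220
Time dilation: Δt = γτ₀ = 6.2220 × 749 years = 4660 years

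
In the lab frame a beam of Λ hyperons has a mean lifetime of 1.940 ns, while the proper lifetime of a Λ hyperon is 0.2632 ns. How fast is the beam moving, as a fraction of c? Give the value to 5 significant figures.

β ≈ 0.99075

γ = Δt/τ₀ = 1.940/0.2632 = 7.370821
β = √(1 − 1/γ²) = √(1 − 1/7.370821²) = 0.99075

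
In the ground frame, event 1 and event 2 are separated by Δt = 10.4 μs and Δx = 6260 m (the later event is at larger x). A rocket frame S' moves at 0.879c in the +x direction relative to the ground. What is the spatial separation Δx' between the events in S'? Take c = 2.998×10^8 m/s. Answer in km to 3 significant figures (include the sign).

γ = 1/√(1 − 0.879²) = 2.0972
Δx' = γ(Δx − vΔt) = 2.0972 × (6260 m − 0.879×(2.998×10^8 m/s)×10.4×10^-6 s)
= 2.0972 × (3519.3 m) = 7.38 km

Δx' ≈ 7.38 km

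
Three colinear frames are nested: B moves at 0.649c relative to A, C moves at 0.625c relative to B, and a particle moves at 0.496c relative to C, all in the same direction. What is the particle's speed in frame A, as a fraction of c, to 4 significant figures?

u ≈ 0.9674c

Compose boost 2: (0.625 + 0.649)/(1 + 0.625×0.649) = 1.274/1.40563 = 0.906358
Compose boost 3: (0.496 + 0.906358)/(1 + 0.496×0.906358) = 1.40236/1.44955 = 0.9674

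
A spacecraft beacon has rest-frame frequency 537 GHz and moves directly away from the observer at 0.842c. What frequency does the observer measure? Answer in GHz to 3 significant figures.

f_obs ≈ 157 GHz

Relativistic Doppler: f_obs = f_src √((1−β)/(1+β))
= 537 × √(0.15800/1.8420) = 537 × 0.29288 = 157 GHz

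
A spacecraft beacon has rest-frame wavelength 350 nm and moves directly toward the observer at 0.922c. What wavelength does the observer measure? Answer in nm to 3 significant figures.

Relativistic Doppler: λ_obs = λ_src √((1−β)/(1+β))
= 350 × √(0.078000/1.9220) = 350 × 0.20145 = 70.5 nm

λ_obs ≈ 70.5 nm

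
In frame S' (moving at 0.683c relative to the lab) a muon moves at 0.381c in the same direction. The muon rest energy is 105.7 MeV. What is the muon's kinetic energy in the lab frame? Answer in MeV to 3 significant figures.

K ≈ 91.5 MeV

u_lab = (0.381 + 0.683)/(1 + 0.381×0.683) = 0.844295
γ = 1/√(1 − 0.844295²) = 1.8661
K = (γ − 1)m₀c² = (1.8661 − 1) × 105.7 = 0.86609 × 105.7 = 91.5 MeV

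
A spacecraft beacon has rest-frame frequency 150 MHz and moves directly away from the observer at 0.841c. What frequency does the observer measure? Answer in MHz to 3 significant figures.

Relativistic Doppler: f_obs = f_src √((1−β)/(1+β))
= 150 × √(0.15900/1.8410) = 150 × 0.29388 = 44.1 MHz

f_obs ≈ 44.1 MHz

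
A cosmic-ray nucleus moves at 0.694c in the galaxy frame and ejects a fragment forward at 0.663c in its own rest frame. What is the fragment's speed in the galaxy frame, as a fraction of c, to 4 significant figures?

u ≈ 0.9294c

Compose boost 2: (0.663 + 0.694)/(1 + 0.663×0.694) = 1.357/1.46012 = 0.9294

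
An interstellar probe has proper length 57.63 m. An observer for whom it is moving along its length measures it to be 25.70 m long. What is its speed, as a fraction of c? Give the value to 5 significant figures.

β ≈ 0.89506

γ = L₀/L = 57.63/25.70 = 2.242412
β = √(1 − 1/γ²) = 0.89506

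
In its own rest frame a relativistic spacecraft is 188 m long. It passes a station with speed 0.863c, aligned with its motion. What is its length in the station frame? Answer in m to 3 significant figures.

γ = 1/√(1 − 0.863²) = 1.9794
Length contraction: L = L₀/γ = 188/1.9794 = 95.0 m

L ≈ 95.0 m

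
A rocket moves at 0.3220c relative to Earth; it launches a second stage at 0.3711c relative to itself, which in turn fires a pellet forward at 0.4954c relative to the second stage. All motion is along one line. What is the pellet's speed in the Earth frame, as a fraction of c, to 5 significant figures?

Compose boost 2: (0.3711 + 0.3220)/(1 + 0.3711×0.3220) = 0.69310/1.119494 = 0.6191189
Compose boost 3: (0.4954 + 0.6191189)/(1 + 0.4954×0.6191189) = 1.114519/1.306711 = 0.85292

u ≈ 0.85292c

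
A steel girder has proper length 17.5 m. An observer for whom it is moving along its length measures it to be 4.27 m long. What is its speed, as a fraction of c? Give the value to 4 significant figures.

β ≈ 0.9698

γ = L₀/L = 17.5/4.27 = 4.09836
β = √(1 − 1/γ²) = 0.9698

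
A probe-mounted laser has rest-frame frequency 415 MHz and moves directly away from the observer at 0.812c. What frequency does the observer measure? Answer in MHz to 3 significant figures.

Relativistic Doppler: f_obs = f_src √((1−β)/(1+β))
= 415 × √(0.18800/1.8120) = 415 × 0.32211 = 134 MHz

f_obs ≈ 134 MHz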